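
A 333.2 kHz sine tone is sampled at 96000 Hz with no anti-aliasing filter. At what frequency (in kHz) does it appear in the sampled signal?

Nyquist = 96,000/2 = 48,000 Hz; 333,200 Hz exceeds it.
Alias = |333,200 − 3×96,000| = |333,200 − 288,000| = 45,200 Hz = 45.2 kHz.

45.2 kHz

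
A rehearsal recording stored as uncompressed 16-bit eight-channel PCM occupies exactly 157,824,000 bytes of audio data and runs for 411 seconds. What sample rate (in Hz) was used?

Bytes = sample_rate × seconds × bytes_per_sample × channels.
sample_rate = 157,824,000 / (411 × 2 × 8) = 157,824,000 / 6,576 = 24,000 Hz.

24,000 Hz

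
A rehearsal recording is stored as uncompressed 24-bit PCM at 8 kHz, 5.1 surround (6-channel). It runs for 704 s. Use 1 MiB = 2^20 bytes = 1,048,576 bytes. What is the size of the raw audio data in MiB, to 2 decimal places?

96.68 MiB

Bytes = 8,000 samples/s × 704 s × 3 bytes/sample × 6 ch = 101,376,000 bytes.
101,376,000 / 1,048,576 = 96.68 MiB.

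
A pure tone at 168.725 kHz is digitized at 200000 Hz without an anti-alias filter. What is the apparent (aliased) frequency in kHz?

Nyquist = 200,000/2 = 100,000 Hz; 168,725 Hz exceeds it.
Alias = |168,725 − 1×200,000| = |168,725 − 200,000| = 31,275 Hz = 31.275 kHz.

31.275 kHz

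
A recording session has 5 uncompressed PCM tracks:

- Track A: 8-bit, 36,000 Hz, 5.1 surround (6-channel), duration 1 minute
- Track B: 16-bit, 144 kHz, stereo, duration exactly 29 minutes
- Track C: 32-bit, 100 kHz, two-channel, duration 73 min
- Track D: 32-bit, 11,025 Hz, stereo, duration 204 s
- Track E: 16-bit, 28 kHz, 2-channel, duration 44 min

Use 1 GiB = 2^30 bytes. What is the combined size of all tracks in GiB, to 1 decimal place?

4.5 GiB

Track A: 1 minute = 60 s; 36,000 × 60 × 1 × 6 = 12,960,000 bytes.
Track B: exactly 29 minutes = 1,740 s; 144,000 × 1,740 × 2 × 2 = 1,002,240,000 bytes.
Track C: 73 min = 4,380 s; 100,000 × 4,380 × 4 × 2 = 3,504,000,000 bytes.
Track D: 11,025 × 204 × 4 × 2 = 17,992,800 bytes.
Track E: 44 min = 2,640 s; 28,000 × 2,640 × 2 × 2 = 295,680,000 bytes.
Total = 4,832,872,800 bytes = 4.5 GiB.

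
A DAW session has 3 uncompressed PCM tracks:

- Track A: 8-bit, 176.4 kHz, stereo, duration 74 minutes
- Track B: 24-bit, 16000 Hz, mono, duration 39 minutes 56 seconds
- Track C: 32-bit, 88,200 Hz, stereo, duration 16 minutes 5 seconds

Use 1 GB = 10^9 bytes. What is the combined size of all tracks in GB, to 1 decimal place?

2.4 GB

Track A: 74 minutes = 4,440 s; 176,400 × 4,440 × 1 × 2 = 1,566,432,000 bytes.
Track B: 39 minutes 56 seconds = 2,396 s; 16,000 × 2,396 × 3 × 1 = 115,008,000 bytes.
Track C: 16 minutes 5 seconds = 965 s; 88,200 × 965 × 4 × 2 = 680,904,000 bytes.
Total = 2,362,344,000 bytes = 2.4 GB.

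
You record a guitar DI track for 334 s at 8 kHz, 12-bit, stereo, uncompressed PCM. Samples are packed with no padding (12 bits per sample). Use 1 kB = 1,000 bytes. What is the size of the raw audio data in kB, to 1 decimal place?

Bits = 8,000 × 334 × 12 × 2 = 64,128,000 bits = 8,016,000 bytes.
8,016,000 / 1,000 = 8016.0 kB.

8016.0 kB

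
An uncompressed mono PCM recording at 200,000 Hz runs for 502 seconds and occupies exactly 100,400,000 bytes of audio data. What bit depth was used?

Bytes per sample = 100,400,000 / (200,000 × 502 × 1) = 100,400,000 / 100,400,000 = 1.
Bit depth = 1 × 8 = 8 bits.

8 bits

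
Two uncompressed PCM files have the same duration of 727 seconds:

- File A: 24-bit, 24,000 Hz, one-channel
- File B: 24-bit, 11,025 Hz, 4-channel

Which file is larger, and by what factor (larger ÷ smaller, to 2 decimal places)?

File A: 24,000 × 3 × 1 = 72,000 bytes/s.
File B: 11,025 × 3 × 4 = 132,300 bytes/s.
File B is larger; ratio = 96,182,100 / 52,344,000 = 1.84.

File B, by a factor of 1.84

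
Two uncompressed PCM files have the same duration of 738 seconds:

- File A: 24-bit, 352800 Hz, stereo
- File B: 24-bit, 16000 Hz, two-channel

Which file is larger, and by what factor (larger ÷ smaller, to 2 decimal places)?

File A, by a factor of 22.05

File A: 352,800 × 3 × 2 = 2,116,800 bytes/s.
File B: 16,000 × 3 × 2 = 96,000 bytes/s.
File A is larger; ratio = 1,562,198,400 / 70,848,000 = 22.05.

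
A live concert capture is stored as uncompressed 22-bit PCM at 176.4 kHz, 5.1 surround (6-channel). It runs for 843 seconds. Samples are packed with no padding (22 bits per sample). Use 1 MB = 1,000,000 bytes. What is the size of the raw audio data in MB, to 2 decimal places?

2453.64 MB

Bits = 176,400 × 843 × 22 × 6 = 19,629,086,400 bits = 2,453,635,800 bytes.
2,453,635,800 / 1,000,000 = 2453.64 MB.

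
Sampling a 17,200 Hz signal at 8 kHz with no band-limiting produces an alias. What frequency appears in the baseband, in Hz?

1,200 Hz

Nyquist = 8,000/2 = 4,000 Hz; 17,200 Hz exceeds it.
Alias = |17,200 − 2×8,000| = |17,200 − 16,000| = 1,200 Hz.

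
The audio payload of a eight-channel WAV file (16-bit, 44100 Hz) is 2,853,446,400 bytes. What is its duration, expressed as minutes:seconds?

67:24

Byte rate = 44,100 × 2 × 8 = 705,600 bytes/s.
Duration = 2,853,446,400 / 705,600 = 4,044 s.
4,044 s = 67:24.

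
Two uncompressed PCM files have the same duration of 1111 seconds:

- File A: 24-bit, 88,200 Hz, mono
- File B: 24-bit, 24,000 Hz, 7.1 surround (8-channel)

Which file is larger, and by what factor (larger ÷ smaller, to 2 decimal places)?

File B, by a factor of 2.18

File A: 88,200 × 3 × 1 = 264,600 bytes/s.
File B: 24,000 × 3 × 8 = 576,000 bytes/s.
File B is larger; ratio = 639,936,000 / 293,970,600 = 2.18.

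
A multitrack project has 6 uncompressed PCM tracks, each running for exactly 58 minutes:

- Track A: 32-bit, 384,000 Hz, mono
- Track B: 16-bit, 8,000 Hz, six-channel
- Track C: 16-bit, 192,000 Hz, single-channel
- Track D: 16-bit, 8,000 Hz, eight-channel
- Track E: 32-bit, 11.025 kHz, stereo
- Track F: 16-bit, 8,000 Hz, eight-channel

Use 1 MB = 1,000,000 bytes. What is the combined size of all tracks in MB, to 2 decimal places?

exactly 58 minutes = 3,480 s.
Track A: 384,000 × 3,480 × 4 × 1 = 5,345,280,000 bytes.
Track B: 8,000 × 3,480 × 2 × 6 = 334,080,000 bytes.
Track C: 192,000 × 3,480 × 2 × 1 = 1,336,320,000 bytes.
Track D: 8,000 × 3,480 × 2 × 8 = 445,440,000 bytes.
Track E: 11,025 × 3,480 × 4 × 2 = 306,936,000 bytes.
Track F: 8,000 × 3,480 × 2 × 8 = 445,440,000 bytes.
Total = 8,213,496,000 bytes = 8213.50 MB.

8213.50 MB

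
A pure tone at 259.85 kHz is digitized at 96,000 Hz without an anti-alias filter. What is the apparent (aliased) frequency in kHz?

28.15 kHz

Nyquist = 96,000/2 = 48,000 Hz; 259,850 Hz exceeds it.
Alias = |259,850 − 3×96,000| = |259,850 − 288,000| = 28,150 Hz = 28.15 kHz.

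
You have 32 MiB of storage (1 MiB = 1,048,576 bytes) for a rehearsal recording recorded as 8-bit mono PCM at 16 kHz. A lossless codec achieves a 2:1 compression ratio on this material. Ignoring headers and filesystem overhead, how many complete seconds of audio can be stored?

Uncompressed byte rate = 16,000 × 1 × 1 = 16,000 bytes/s.
After 2:1 compression, effective rate ≈ 8000 bytes/s.
Capacity = 32 × 1,048,576 = 33,554,432 bytes.
33,554,432 / effective rate ≈ 4194.3 s → 4,194 seconds.

4,194 seconds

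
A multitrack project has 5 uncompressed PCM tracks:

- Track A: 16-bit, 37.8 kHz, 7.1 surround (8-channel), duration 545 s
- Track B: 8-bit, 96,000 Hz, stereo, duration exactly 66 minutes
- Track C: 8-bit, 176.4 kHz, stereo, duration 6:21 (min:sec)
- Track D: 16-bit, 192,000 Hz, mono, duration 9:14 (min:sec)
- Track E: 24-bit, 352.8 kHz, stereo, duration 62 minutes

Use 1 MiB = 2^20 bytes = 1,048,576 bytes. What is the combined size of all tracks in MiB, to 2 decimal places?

Track A: 37,800 × 545 × 2 × 8 = 329,616,000 bytes.
Track B: exactly 66 minutes = 3,960 s; 96,000 × 3,960 × 1 × 2 = 760,320,000 bytes.
Track C: 6:21 (min:sec) = 381 s; 176,400 × 381 × 1 × 2 = 134,416,800 bytes.
Track D: 9:14 (min:sec) = 554 s; 192,000 × 554 × 2 × 1 = 212,736,000 bytes.
Track E: 62 minutes = 3,720 s; 352,800 × 3,720 × 3 × 2 = 7,874,496,000 bytes.
Total = 9,311,584,800 bytes = 8880.22 MiB.

8880.22 MiB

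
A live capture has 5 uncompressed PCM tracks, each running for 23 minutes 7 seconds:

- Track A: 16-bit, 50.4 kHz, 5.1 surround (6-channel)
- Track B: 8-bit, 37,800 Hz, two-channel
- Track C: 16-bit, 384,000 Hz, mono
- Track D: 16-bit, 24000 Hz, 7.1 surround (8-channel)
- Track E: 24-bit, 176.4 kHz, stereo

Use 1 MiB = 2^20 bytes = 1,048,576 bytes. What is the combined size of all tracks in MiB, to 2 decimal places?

23 minutes 7 seconds = 1,387 s.
Track A: 50,400 × 1,387 × 2 × 6 = 838,857,600 bytes.
Track B: 37,800 × 1,387 × 1 × 2 = 104,857,200 bytes.
Track C: 384,000 × 1,387 × 2 × 1 = 1,065,216,000 bytes.
Track D: 24,000 × 1,387 × 2 × 8 = 532,608,000 bytes.
Track E: 176,400 × 1,387 × 3 × 2 = 1,468,000,800 bytes.
Total = 4,009,539,600 bytes = 3823.79 MiB.

3823.79 MiB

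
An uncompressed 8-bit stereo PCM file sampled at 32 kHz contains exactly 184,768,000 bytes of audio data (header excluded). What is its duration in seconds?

Byte rate = 32,000 × 1 × 2 = 64,000 bytes/s.
Duration = 184,768,000 / 64,000 = 2,887 s.

2,887 seconds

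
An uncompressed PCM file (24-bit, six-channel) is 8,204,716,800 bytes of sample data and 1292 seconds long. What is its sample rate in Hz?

352,800 Hz

Bytes = sample_rate × seconds × bytes_per_sample × channels.
sample_rate = 8,204,716,800 / (1,292 × 3 × 6) = 8,204,716,800 / 23,256 = 352,800 Hz.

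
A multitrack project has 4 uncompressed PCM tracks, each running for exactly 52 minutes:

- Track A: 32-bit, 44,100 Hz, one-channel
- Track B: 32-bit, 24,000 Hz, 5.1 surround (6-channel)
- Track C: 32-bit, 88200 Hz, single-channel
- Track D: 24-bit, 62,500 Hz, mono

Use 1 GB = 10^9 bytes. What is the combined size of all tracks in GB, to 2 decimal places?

exactly 52 minutes = 3,120 s.
Track A: 44,100 × 3,120 × 4 × 1 = 550,368,000 bytes.
Track B: 24,000 × 3,120 × 4 × 6 = 1,797,120,000 bytes.
Track C: 88,200 × 3,120 × 4 × 1 = 1,100,736,000 bytes.
Track D: 62,500 × 3,120 × 3 × 1 = 585,000,000 bytes.
Total = 4,033,224,000 bytes = 4.03 GB.

4.03 GB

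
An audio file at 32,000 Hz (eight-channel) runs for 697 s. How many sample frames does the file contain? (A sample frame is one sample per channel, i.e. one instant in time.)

32,000 samples/s × 697 s = 22,304,000 frames.

22,304,000 sample frames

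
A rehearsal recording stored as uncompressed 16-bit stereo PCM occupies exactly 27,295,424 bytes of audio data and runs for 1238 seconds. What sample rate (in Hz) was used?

5,512 Hz

Bytes = sample_rate × seconds × bytes_per_sample × channels.
sample_rate = 27,295,424 / (1,238 × 2 × 2) = 27,295,424 / 4,952 = 5,512 Hz.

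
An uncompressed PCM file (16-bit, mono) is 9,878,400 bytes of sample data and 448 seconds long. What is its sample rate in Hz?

11,025 Hz

Bytes = sample_rate × seconds × bytes_per_sample × channels.
sample_rate = 9,878,400 / (448 × 2 × 1) = 9,878,400 / 896 = 11,025 Hz.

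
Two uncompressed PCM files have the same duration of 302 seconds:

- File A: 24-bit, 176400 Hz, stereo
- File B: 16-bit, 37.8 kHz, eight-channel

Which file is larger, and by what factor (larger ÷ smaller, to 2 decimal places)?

File A: 176,400 × 3 × 2 = 1,058,400 bytes/s.
File B: 37,800 × 2 × 8 = 604,800 bytes/s.
File A is larger; ratio = 319,636,800 / 182,649,600 = 1.75.

File A, by a factor of 1.75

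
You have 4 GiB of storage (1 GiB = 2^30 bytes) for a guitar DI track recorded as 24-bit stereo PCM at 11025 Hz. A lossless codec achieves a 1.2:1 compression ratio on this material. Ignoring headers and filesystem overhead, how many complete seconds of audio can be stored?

Uncompressed byte rate = 11,025 × 3 × 2 = 66,150 bytes/s.
After 1.2:1 compression, effective rate ≈ 55125 bytes/s.
Capacity = 4 × 1,073,741,824 = 4,294,967,296 bytes.
4,294,967,296 / effective rate ≈ 77913.24 s → 77,913 seconds.

77,913 seconds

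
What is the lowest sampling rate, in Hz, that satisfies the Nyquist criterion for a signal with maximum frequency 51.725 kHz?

Minimum sample rate = 2 × 51,725 Hz = 103,450 Hz.

103,450 Hz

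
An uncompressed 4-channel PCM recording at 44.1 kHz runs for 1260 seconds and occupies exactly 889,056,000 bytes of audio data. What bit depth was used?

32 bits

Bytes per sample = 889,056,000 / (44,100 × 1,260 × 4) = 889,056,000 / 222,264,000 = 4.
Bit depth = 4 × 8 = 32 bits.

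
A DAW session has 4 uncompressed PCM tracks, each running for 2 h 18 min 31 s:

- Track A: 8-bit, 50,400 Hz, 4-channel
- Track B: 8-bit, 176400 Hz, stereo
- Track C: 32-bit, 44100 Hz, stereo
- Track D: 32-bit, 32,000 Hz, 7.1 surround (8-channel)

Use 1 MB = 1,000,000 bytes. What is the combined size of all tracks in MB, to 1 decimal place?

2 h 18 min 31 s = 8,311 s.
Track A: 50,400 × 8,311 × 1 × 4 = 1,675,497,600 bytes.
Track B: 176,400 × 8,311 × 1 × 2 = 2,932,120,800 bytes.
Track C: 44,100 × 8,311 × 4 × 2 = 2,932,120,800 bytes.
Track D: 32,000 × 8,311 × 4 × 8 = 8,510,464,000 bytes.
Total = 16,050,203,200 bytes = 16050.2 MB.

16050.2 MB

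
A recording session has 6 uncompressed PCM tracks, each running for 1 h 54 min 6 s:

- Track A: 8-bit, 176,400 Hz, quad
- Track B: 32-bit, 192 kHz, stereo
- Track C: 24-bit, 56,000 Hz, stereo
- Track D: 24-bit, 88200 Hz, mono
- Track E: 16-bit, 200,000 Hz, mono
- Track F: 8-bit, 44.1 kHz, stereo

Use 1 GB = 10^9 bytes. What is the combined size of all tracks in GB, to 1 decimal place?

22.8 GB

1 h 54 min 6 s = 6,846 s.
Track A: 176,400 × 6,846 × 1 × 4 = 4,830,537,600 bytes.
Track B: 192,000 × 6,846 × 4 × 2 = 10,515,456,000 bytes.
Track C: 56,000 × 6,846 × 3 × 2 = 2,300,256,000 bytes.
Track D: 88,200 × 6,846 × 3 × 1 = 1,811,451,600 bytes.
Track E: 200,000 × 6,846 × 2 × 1 = 2,738,400,000 bytes.
Track F: 44,100 × 6,846 × 1 × 2 = 603,817,200 bytes.
Total = 22,799,918,400 bytes = 22.8 GB.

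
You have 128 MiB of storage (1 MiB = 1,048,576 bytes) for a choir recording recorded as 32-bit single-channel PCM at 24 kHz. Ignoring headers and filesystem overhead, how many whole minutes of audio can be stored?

23 minutes

Uncompressed byte rate = 24,000 × 4 × 1 = 96,000 bytes/s.
Capacity = 128 × 1,048,576 = 134,217,728 bytes.
134,217,728 / 96,000 ≈ 1398.1 s → 23 minutes.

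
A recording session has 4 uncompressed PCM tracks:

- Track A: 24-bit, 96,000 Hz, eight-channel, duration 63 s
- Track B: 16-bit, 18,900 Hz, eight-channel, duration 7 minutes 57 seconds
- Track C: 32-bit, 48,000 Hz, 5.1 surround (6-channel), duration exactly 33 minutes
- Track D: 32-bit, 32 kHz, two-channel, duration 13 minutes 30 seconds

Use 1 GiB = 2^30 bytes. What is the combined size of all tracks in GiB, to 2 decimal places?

2.59 GiB

Track A: 96,000 × 63 × 3 × 8 = 145,152,000 bytes.
Track B: 7 minutes 57 seconds = 477 s; 18,900 × 477 × 2 × 8 = 144,244,800 bytes.
Track C: exactly 33 minutes = 1,980 s; 48,000 × 1,980 × 4 × 6 = 2,280,960,000 bytes.
Track D: 13 minutes 30 seconds = 810 s; 32,000 × 810 × 4 × 2 = 207,360,000 bytes.
Total = 2,777,716,800 bytes = 2.59 GiB.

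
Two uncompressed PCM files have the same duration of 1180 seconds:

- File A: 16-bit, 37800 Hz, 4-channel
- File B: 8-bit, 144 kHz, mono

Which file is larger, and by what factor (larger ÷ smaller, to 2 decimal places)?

File A: 37,800 × 2 × 4 = 302,400 bytes/s.
File B: 144,000 × 1 × 1 = 144,000 bytes/s.
File A is larger; ratio = 356,832,000 / 169,920,000 = 2.10.

File A, by a factor of 2.10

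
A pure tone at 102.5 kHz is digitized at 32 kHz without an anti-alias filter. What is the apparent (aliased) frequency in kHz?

6.5 kHz

Nyquist = 32,000/2 = 16,000 Hz; 102,500 Hz exceeds it.
Alias = |102,500 − 3×32,000| = |102,500 − 96,000| = 6,500 Hz = 6.5 kHz.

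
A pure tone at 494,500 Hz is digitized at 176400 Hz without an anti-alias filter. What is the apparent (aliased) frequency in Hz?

Nyquist = 176,400/2 = 88,200 Hz; 494,500 Hz exceeds it.
Alias = |494,500 − 3×176,400| = |494,500 − 529,200| = 34,700 Hz.

34,700 Hz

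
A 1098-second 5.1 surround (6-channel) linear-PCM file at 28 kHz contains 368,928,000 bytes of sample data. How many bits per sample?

Bytes per sample = 368,928,000 / (28,000 × 1,098 × 6) = 368,928,000 / 184,464,000 = 2.
Bit depth = 2 × 8 = 16 bits.

16 bits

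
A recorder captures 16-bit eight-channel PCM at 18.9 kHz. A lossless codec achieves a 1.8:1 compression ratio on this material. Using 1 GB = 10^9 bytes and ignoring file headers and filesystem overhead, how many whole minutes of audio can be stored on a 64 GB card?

Uncompressed byte rate = 18,900 × 2 × 8 = 302,400 bytes/s.
After 1.8:1 compression, effective rate ≈ 168000 bytes/s.
Capacity = 64 × 1,000,000,000 = 64,000,000,000 bytes.
64,000,000,000 / effective rate ≈ 380952.38 s → 6,349 minutes.

6,349 minutes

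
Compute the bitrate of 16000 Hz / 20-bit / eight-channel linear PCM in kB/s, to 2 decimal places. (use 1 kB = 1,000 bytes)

Bit rate = 16,000 × 20 × 8 = 2,560,000 bits/s.
2,560,000 / 8 = 320,000 B/s = 320.00 kB/s.

320.00 kB/s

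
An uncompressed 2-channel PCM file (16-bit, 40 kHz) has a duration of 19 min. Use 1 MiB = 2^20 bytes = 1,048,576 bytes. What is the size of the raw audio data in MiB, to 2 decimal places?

Duration = 19 min = 1,140 s.
Bytes = 40,000 samples/s × 1,140 s × 2 bytes/sample × 2 ch = 182,400,000 bytes.
182,400,000 / 1,048,576 = 173.95 MiB.

173.95 MiB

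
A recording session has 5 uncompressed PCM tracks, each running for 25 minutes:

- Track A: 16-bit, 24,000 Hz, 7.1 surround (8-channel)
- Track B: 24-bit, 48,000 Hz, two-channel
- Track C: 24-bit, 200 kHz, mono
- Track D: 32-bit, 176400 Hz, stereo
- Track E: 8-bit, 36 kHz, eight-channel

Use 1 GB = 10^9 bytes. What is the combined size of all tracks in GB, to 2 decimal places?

25 minutes = 1,500 s.
Track A: 24,000 × 1,500 × 2 × 8 = 576,000,000 bytes.
Track B: 48,000 × 1,500 × 3 × 2 = 432,000,000 bytes.
Track C: 200,000 × 1,500 × 3 × 1 = 900,000,000 bytes.
Track D: 176,400 × 1,500 × 4 × 2 = 2,116,800,000 bytes.
Track E: 36,000 × 1,500 × 1 × 8 = 432,000,000 bytes.
Total = 4,456,800,000 bytes = 4.46 GB.

4.46 GB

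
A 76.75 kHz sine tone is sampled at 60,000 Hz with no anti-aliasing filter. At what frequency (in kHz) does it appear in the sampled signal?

Nyquist = 60,000/2 = 30,000 Hz; 76,750 Hz exceeds it.
Alias = |76,750 − 1×60,000| = |76,750 − 60,000| = 16,750 Hz = 16.75 kHz.

16.75 kHz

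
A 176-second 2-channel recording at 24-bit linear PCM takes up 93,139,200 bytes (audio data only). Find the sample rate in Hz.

88,200 Hz

Bytes = sample_rate × seconds × bytes_per_sample × channels.
sample_rate = 93,139,200 / (176 × 3 × 2) = 93,139,200 / 1,056 = 88,200 Hz.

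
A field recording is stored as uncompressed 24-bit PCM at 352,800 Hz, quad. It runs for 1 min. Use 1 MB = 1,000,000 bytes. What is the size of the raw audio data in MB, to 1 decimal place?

Duration = 1 min = 60 s.
Bytes = 352,800 samples/s × 60 s × 3 bytes/sample × 4 ch = 254,016,000 bytes.
254,016,000 / 1,000,000 = 254.0 MB.

254.0 MB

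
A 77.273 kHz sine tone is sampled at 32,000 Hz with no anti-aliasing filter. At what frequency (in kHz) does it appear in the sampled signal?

13.273 kHz

Nyquist = 32,000/2 = 16,000 Hz; 77,273 Hz exceeds it.
Alias = |77,273 − 2×32,000| = |77,273 − 64,000| = 13,273 Hz = 13.273 kHz.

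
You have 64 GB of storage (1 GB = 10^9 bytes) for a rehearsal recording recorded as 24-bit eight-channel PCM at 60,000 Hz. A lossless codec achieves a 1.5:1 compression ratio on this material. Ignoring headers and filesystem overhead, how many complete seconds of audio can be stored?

Uncompressed byte rate = 60,000 × 3 × 8 = 1,440,000 bytes/s.
After 1.5:1 compression, effective rate ≈ 960000 bytes/s.
Capacity = 64 × 1,000,000,000 = 64,000,000,000 bytes.
64,000,000,000 / effective rate ≈ 66666.67 s → 66,666 seconds.

66,666 seconds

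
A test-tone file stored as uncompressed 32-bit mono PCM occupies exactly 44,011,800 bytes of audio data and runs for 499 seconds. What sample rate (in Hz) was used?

22,050 Hz

Bytes = sample_rate × seconds × bytes_per_sample × channels.
sample_rate = 44,011,800 / (499 × 4 × 1) = 44,011,800 / 1,996 = 22,050 Hz.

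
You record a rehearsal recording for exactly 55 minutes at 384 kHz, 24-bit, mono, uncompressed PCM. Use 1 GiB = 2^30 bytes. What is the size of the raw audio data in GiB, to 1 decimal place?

Duration = exactly 55 minutes = 3,300 s.
Bytes = 384,000 samples/s × 3,300 s × 3 bytes/sample × 1 ch = 3,801,600,000 bytes.
3,801,600,000 / 1,073,741,824 = 3.5 GiB.

3.5 GiB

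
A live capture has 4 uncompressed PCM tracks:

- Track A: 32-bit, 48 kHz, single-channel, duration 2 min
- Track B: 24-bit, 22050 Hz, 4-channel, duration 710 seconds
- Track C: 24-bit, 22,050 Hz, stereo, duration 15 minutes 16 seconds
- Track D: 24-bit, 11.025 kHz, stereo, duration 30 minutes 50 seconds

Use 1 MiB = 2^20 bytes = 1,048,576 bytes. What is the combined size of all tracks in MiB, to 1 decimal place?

Track A: 2 min = 120 s; 48,000 × 120 × 4 × 1 = 23,040,000 bytes.
Track B: 22,050 × 710 × 3 × 4 = 187,866,000 bytes.
Track C: 15 minutes 16 seconds = 916 s; 22,050 × 916 × 3 × 2 = 121,186,800 bytes.
Track D: 30 minutes 50 seconds = 1,850 s; 11,025 × 1,850 × 3 × 2 = 122,377,500 bytes.
Total = 454,470,300 bytes = 433.4 MiB.

433.4 MiB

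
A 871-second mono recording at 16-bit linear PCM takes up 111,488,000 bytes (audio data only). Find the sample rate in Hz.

64,000 Hz

Bytes = sample_rate × seconds × bytes_per_sample × channels.
sample_rate = 111,488,000 / (871 × 2 × 1) = 111,488,000 / 1,742 = 64,000 Hz.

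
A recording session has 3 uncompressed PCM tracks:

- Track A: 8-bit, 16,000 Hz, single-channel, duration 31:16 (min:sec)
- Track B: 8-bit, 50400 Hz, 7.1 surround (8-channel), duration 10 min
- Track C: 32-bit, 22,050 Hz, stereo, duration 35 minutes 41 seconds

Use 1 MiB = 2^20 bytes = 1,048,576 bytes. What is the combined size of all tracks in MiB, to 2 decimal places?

Track A: 31:16 (min:sec) = 1,876 s; 16,000 × 1,876 × 1 × 1 = 30,016,000 bytes.
Track B: 10 min = 600 s; 50,400 × 600 × 1 × 8 = 241,920,000 bytes.
Track C: 35 minutes 41 seconds = 2,141 s; 22,050 × 2,141 × 4 × 2 = 377,672,400 bytes.
Total = 649,608,400 bytes = 619.51 MiB.

619.51 MiB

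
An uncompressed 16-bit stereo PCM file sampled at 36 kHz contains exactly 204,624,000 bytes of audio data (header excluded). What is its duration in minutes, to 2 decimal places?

23.68 minutes

Byte rate = 36,000 × 2 × 2 = 144,000 bytes/s.
Duration = 204,624,000 / 144,000 = 1,421 s.
1,421 s / 60 = 23.68 minutes.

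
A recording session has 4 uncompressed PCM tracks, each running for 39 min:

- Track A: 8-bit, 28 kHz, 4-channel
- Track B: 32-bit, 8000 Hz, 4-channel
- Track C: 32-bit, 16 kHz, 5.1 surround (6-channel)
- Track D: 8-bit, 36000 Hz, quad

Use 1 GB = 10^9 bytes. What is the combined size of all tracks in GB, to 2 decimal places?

39 min = 2,340 s.
Track A: 28,000 × 2,340 × 1 × 4 = 262,080,000 bytes.
Track B: 8,000 × 2,340 × 4 × 4 = 299,520,000 bytes.
Track C: 16,000 × 2,340 × 4 × 6 = 898,560,000 bytes.
Track D: 36,000 × 2,340 × 1 × 4 = 336,960,000 bytes.
Total = 1,797,120,000 bytes = 1.80 GB.

1.80 GB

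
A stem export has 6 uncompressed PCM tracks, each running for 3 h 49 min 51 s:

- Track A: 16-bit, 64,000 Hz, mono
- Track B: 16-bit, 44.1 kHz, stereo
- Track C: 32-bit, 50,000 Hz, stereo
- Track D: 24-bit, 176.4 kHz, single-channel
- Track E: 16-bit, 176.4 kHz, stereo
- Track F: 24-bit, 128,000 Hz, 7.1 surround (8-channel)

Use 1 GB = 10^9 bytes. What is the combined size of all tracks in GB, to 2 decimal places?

3 h 49 min 51 s = 13,791 s.
Track A: 64,000 × 13,791 × 2 × 1 = 1,765,248,000 bytes.
Track B: 44,100 × 13,791 × 2 × 2 = 2,432,732,400 bytes.
Track C: 50,000 × 13,791 × 4 × 2 = 5,516,400,000 bytes.
Track D: 176,400 × 13,791 × 3 × 1 = 7,298,197,200 bytes.
Track E: 176,400 × 13,791 × 2 × 2 = 9,730,929,600 bytes.
Track F: 128,000 × 13,791 × 3 × 8 = 42,365,952,000 bytes.
Total = 69,109,459,200 bytes = 69.11 GB.

69.11 GB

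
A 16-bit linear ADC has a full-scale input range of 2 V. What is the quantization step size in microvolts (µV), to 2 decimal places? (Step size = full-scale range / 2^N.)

30.52 µV

2 V / 2^16 = 2 / 65,536 V = 30.52 µV.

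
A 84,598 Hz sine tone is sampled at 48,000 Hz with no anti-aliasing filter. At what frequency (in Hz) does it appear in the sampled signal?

11,402 Hz

Nyquist = 48,000/2 = 24,000 Hz; 84,598 Hz exceeds it.
Alias = |84,598 − 2×48,000| = |84,598 − 96,000| = 11,402 Hz.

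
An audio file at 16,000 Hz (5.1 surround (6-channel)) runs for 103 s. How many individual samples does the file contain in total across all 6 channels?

16,000 × 103 s × 6 ch = 9,888,000 samples.

9,888,000 samples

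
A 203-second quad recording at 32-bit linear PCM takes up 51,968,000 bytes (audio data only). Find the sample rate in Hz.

16,000 Hz

Bytes = sample_rate × seconds × bytes_per_sample × channels.
sample_rate = 51,968,000 / (203 × 4 × 4) = 51,968,000 / 3,248 = 16,000 Hz.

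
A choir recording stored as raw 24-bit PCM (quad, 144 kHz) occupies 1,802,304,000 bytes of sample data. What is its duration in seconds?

Byte rate = 144,000 × 3 × 4 = 1,728,000 bytes/s.
Duration = 1,802,304,000 / 1,728,000 = 1,043 s.

1,043 seconds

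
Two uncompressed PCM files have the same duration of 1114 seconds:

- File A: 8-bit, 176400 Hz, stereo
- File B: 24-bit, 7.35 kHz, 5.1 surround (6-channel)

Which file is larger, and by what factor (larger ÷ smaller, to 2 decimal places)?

File A: 176,400 × 1 × 2 = 352,800 bytes/s.
File B: 7,350 × 3 × 6 = 132,300 bytes/s.
File A is larger; ratio = 393,019,200 / 147,382,200 = 2.67.

File A, by a factor of 2.67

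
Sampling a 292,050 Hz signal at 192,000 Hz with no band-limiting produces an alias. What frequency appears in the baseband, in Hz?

91,950 Hz

Nyquist = 192,000/2 = 96,000 Hz; 292,050 Hz exceeds it.
Alias = |292,050 − 2×192,000| = |292,050 − 384,000| = 91,950 Hz.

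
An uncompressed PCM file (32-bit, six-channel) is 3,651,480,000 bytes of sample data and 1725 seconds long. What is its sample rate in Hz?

88,200 Hz

Bytes = sample_rate × seconds × bytes_per_sample × channels.
sample_rate = 3,651,480,000 / (1,725 × 4 × 6) = 3,651,480,000 / 41,400 = 88,200 Hz.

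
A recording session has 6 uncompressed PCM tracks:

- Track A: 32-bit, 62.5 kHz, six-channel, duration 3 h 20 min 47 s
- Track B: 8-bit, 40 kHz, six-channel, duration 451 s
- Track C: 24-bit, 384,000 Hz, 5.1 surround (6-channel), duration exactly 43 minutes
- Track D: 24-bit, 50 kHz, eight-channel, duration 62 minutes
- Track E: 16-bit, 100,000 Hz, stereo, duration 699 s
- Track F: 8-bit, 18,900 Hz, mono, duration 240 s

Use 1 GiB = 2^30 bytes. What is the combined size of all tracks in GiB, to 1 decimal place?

Track A: 3 h 20 min 47 s = 12,047 s; 62,500 × 12,047 × 4 × 6 = 18,070,500,000 bytes.
Track B: 40,000 × 451 × 1 × 6 = 108,240,000 bytes.
Track C: exactly 43 minutes = 2,580 s; 384,000 × 2,580 × 3 × 6 = 17,832,960,000 bytes.
Track D: 62 minutes = 3,720 s; 50,000 × 3,720 × 3 × 8 = 4,464,000,000 bytes.
Track E: 100,000 × 699 × 2 × 2 = 279,600,000 bytes.
Track F: 18,900 × 240 × 1 × 1 = 4,536,000 bytes.
Total = 40,759,836,000 bytes = 38.0 GiB.

38.0 GiB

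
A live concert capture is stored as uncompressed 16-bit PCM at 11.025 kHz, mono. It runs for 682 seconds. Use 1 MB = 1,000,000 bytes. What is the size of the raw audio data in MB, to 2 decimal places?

Bytes = 11,025 samples/s × 682 s × 2 bytes/sample × 1 ch = 15,038,100 bytes.
15,038,100 / 1,000,000 = 15.04 MB.

15.04 MB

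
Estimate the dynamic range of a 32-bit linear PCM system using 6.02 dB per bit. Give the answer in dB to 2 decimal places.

32 × 6.02 = 192.64 dB.

192.64 dB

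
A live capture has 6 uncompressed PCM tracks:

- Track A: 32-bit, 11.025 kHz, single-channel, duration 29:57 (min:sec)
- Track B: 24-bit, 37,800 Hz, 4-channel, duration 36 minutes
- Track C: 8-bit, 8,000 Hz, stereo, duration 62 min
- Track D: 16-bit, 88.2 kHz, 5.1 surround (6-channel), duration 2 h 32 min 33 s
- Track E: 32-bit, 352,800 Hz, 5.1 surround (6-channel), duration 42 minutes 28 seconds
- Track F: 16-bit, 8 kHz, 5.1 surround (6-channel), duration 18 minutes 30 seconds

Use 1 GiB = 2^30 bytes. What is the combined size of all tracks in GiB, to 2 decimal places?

30.26 GiB

Track A: 29:57 (min:sec) = 1,797 s; 11,025 × 1,797 × 4 × 1 = 79,247,700 bytes.
Track B: 36 minutes = 2,160 s; 37,800 × 2,160 × 3 × 4 = 979,776,000 bytes.
Track C: 62 min = 3,720 s; 8,000 × 3,720 × 1 × 2 = 59,520,000 bytes.
Track D: 2 h 32 min 33 s = 9,153 s; 88,200 × 9,153 × 2 × 6 = 9,687,535,200 bytes.
Track E: 42 minutes 28 seconds = 2,548 s; 352,800 × 2,548 × 4 × 6 = 21,574,425,600 bytes.
Track F: 18 minutes 30 seconds = 1,110 s; 8,000 × 1,110 × 2 × 6 = 106,560,000 bytes.
Total = 32,487,064,500 bytes = 30.26 GiB.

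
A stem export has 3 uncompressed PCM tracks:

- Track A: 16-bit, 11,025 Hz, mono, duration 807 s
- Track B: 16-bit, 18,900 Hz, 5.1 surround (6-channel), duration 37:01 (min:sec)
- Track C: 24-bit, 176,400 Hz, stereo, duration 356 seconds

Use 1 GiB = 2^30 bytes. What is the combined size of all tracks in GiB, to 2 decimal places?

Track A: 11,025 × 807 × 2 × 1 = 17,794,350 bytes.
Track B: 37:01 (min:sec) = 2,221 s; 18,900 × 2,221 × 2 × 6 = 503,722,800 bytes.
Track C: 176,400 × 356 × 3 × 2 = 376,790,400 bytes.
Total = 898,307,550 bytes = 0.84 GiB.

0.84 GiB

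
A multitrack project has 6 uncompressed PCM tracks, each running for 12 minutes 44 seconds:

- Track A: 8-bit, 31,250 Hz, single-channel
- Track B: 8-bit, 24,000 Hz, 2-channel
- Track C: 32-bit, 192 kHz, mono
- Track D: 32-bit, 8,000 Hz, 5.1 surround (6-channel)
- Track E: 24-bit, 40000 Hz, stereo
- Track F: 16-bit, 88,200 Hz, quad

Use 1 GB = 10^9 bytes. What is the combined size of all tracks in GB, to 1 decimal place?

12 minutes 44 seconds = 764 s.
Track A: 31,250 × 764 × 1 × 1 = 23,875,000 bytes.
Track B: 24,000 × 764 × 1 × 2 = 36,672,000 bytes.
Track C: 192,000 × 764 × 4 × 1 = 586,752,000 bytes.
Track D: 8,000 × 764 × 4 × 6 = 146,688,000 bytes.
Track E: 40,000 × 764 × 3 × 2 = 183,360,000 bytes.
Track F: 88,200 × 764 × 2 × 4 = 539,078,400 bytes.
Total = 1,516,425,400 bytes = 1.5 GB.

1.5 GB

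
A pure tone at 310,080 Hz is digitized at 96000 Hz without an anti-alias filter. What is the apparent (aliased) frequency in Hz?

Nyquist = 96,000/2 = 48,000 Hz; 310,080 Hz exceeds it.
Alias = |310,080 − 3×96,000| = |310,080 − 288,000| = 22,080 Hz.

22,080 Hz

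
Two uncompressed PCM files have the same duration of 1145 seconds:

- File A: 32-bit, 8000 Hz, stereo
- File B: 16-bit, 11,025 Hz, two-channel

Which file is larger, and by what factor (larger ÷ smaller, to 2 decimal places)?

File A: 8,000 × 4 × 2 = 64,000 bytes/s.
File B: 11,025 × 2 × 2 = 44,100 bytes/s.
File A is larger; ratio = 73,280,000 / 50,494,500 = 1.45.

File A, by a factor of 1.45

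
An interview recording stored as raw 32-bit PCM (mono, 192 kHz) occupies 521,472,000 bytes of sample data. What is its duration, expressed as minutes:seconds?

Byte rate = 192,000 × 4 × 1 = 768,000 bytes/s.
Duration = 521,472,000 / 768,000 = 679 s.
679 s = 11:19.

11:19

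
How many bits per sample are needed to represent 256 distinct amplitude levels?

8 bits

log2(256) = 8.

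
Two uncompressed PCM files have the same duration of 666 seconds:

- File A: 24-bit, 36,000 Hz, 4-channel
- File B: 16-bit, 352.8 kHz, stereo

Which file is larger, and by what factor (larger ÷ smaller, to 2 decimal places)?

File A: 36,000 × 3 × 4 = 432,000 bytes/s.
File B: 352,800 × 2 × 2 = 1,411,200 bytes/s.
File B is larger; ratio = 939,859,200 / 287,712,000 = 3.27.

File B, by a factor of 3.27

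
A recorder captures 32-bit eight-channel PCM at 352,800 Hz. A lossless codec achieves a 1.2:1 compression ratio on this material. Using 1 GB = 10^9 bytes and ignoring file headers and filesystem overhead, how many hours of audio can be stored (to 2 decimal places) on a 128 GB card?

Uncompressed byte rate = 352,800 × 4 × 8 = 11,289,600 bytes/s.
After 1.2:1 compression, effective rate ≈ 9408000 bytes/s.
Capacity = 128 × 1,000,000,000 = 128,000,000,000 bytes.
128,000,000,000 / effective rate ≈ 13605.44 s → 3.78 hours.

3.78 hours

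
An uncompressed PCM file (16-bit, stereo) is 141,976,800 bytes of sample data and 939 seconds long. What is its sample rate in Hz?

37,800 Hz

Bytes = sample_rate × seconds × bytes_per_sample × channels.
sample_rate = 141,976,800 / (939 × 2 × 2) = 141,976,800 / 3,756 = 37,800 Hz.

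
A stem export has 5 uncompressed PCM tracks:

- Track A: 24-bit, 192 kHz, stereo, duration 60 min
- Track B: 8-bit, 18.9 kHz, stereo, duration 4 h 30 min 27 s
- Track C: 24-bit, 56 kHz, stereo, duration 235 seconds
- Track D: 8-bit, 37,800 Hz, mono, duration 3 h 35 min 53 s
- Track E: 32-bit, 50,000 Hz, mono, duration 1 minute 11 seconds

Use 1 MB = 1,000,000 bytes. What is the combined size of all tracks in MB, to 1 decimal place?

Track A: 60 min = 3,600 s; 192,000 × 3,600 × 3 × 2 = 4,147,200,000 bytes.
Track B: 4 h 30 min 27 s = 16,227 s; 18,900 × 16,227 × 1 × 2 = 613,380,600 bytes.
Track C: 56,000 × 235 × 3 × 2 = 78,960,000 bytes.
Track D: 3 h 35 min 53 s = 12,953 s; 37,800 × 12,953 × 1 × 1 = 489,623,400 bytes.
Track E: 1 minute 11 seconds = 71 s; 50,000 × 71 × 4 × 1 = 14,200,000 bytes.
Total = 5,343,364,000 bytes = 5343.4 MB.

5343.4 MB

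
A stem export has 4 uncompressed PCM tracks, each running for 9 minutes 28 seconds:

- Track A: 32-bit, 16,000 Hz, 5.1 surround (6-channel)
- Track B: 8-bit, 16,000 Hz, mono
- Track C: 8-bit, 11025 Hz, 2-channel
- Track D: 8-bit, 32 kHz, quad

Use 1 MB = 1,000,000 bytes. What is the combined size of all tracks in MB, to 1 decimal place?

312.4 MB

9 minutes 28 seconds = 568 s.
Track A: 16,000 × 568 × 4 × 6 = 218,112,000 bytes.
Track B: 16,000 × 568 × 1 × 1 = 9,088,000 bytes.
Track C: 11,025 × 568 × 1 × 2 = 12,524,400 bytes.
Track D: 32,000 × 568 × 1 × 4 = 72,704,000 bytes.
Total = 312,428,400 bytes = 312.4 MB.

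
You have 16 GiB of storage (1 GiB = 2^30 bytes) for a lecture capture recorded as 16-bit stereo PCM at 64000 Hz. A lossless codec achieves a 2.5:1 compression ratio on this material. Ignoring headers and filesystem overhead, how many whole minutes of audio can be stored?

2,796 minutes

Uncompressed byte rate = 64,000 × 2 × 2 = 256,000 bytes/s.
After 2.5:1 compression, effective rate ≈ 102400 bytes/s.
Capacity = 16 × 1,073,741,824 = 17,179,869,184 bytes.
17,179,869,184 / effective rate ≈ 167772.16 s → 2,796 minutes.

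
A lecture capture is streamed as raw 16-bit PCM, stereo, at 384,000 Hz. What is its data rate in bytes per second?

Bit rate = 384,000 × 16 × 2 = 12,288,000 bits/s.
12,288,000 / 8 = 1,536,000 bytes/s.

1,536,000 bytes/s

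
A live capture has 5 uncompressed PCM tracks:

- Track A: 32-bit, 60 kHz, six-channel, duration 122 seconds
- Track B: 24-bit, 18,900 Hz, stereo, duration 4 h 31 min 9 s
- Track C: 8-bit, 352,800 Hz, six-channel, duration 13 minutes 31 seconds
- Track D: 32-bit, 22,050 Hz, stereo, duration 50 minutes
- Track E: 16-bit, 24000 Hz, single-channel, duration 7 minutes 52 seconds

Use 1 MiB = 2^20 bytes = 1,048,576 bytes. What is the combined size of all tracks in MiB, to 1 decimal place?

Track A: 60,000 × 122 × 4 × 6 = 175,680,000 bytes.
Track B: 4 h 31 min 9 s = 16,269 s; 18,900 × 16,269 × 3 × 2 = 1,844,904,600 bytes.
Track C: 13 minutes 31 seconds = 811 s; 352,800 × 811 × 1 × 6 = 1,716,724,800 bytes.
Track D: 50 minutes = 3,000 s; 22,050 × 3,000 × 4 × 2 = 529,200,000 bytes.
Track E: 7 minutes 52 seconds = 472 s; 24,000 × 472 × 2 × 1 = 22,656,000 bytes.
Total = 4,289,165,400 bytes = 4090.5 MiB.

4090.5 MiB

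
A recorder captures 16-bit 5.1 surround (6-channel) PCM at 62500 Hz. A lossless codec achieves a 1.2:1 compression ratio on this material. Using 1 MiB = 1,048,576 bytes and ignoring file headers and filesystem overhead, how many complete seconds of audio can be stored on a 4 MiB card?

6 seconds

Uncompressed byte rate = 62,500 × 2 × 6 = 750,000 bytes/s.
After 1.2:1 compression, effective rate ≈ 625000 bytes/s.
Capacity = 4 × 1,048,576 = 4,194,304 bytes.
4,194,304 / effective rate ≈ 6.71 s → 6 seconds.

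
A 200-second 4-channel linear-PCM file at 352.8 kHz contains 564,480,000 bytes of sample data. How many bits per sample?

16 bits

Bytes per sample = 564,480,000 / (352,800 × 200 × 4) = 564,480,000 / 282,240,000 = 2.
Bit depth = 2 × 8 = 16 bits.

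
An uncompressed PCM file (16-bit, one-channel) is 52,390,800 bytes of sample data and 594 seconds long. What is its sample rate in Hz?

44,100 Hz

Bytes = sample_rate × seconds × bytes_per_sample × channels.
sample_rate = 52,390,800 / (594 × 2 × 1) = 52,390,800 / 1,188 = 44,100 Hz.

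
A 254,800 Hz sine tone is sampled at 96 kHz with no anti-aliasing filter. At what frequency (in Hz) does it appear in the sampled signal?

33,200 Hz

Nyquist = 96,000/2 = 48,000 Hz; 254,800 Hz exceeds it.
Alias = |254,800 − 3×96,000| = |254,800 − 288,000| = 33,200 Hz.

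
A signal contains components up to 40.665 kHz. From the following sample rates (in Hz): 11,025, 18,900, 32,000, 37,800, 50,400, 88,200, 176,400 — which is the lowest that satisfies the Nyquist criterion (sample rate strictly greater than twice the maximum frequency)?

88,200 Hz

Need sample rate > 2 × 40,665 = 81,330 Hz.
Lowest listed rate above 81,330 Hz is 88,200 Hz.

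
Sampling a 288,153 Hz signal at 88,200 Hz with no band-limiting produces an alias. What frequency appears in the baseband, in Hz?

23,553 Hz

Nyquist = 88,200/2 = 44,100 Hz; 288,153 Hz exceeds it.
Alias = |288,153 − 3×88,200| = |288,153 − 264,600| = 23,553 Hz.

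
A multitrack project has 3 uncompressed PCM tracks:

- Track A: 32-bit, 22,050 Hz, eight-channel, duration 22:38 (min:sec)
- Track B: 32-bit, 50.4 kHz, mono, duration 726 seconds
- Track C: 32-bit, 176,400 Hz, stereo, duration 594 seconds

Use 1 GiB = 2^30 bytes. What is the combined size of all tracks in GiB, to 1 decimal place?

Track A: 22:38 (min:sec) = 1,358 s; 22,050 × 1,358 × 4 × 8 = 958,204,800 bytes.
Track B: 50,400 × 726 × 4 × 1 = 146,361,600 bytes.
Track C: 176,400 × 594 × 4 × 2 = 838,252,800 bytes.
Total = 1,942,819,200 bytes = 1.8 GiB.

1.8 GiB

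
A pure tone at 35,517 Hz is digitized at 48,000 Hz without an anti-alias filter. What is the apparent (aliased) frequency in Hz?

Nyquist = 48,000/2 = 24,000 Hz; 35,517 Hz exceeds it.
Alias = |35,517 − 1×48,000| = |35,517 − 48,000| = 12,483 Hz.

12,483 Hz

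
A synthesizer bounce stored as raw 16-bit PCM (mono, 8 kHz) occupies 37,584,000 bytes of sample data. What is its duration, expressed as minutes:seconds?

39:09

Byte rate = 8,000 × 2 × 1 = 16,000 bytes/s.
Duration = 37,584,000 / 16,000 = 2,349 s.
2,349 s = 39:09.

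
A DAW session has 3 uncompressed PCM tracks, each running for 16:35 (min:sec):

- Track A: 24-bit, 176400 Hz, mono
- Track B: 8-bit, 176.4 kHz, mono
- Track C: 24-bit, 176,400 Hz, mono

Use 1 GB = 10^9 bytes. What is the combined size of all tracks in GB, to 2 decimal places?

16:35 (min:sec) = 995 s.
Track A: 176,400 × 995 × 3 × 1 = 526,554,000 bytes.
Track B: 176,400 × 995 × 1 × 1 = 175,518,000 bytes.
Track C: 176,400 × 995 × 3 × 1 = 526,554,000 bytes.
Total = 1,228,626,000 bytes = 1.23 GB.

1.23 GB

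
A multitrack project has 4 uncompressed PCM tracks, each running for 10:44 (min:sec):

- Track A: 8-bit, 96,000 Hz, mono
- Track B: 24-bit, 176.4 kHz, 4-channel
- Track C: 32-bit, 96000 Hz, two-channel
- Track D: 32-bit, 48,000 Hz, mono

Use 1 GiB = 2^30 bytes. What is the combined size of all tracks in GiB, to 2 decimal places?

1.90 GiB

10:44 (min:sec) = 644 s.
Track A: 96,000 × 644 × 1 × 1 = 61,824,000 bytes.
Track B: 176,400 × 644 × 3 × 4 = 1,363,219,200 bytes.
Track C: 96,000 × 644 × 4 × 2 = 494,592,000 bytes.
Track D: 48,000 × 644 × 4 × 1 = 123,648,000 bytes.
Total = 2,043,283,200 bytes = 1.90 GiB.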